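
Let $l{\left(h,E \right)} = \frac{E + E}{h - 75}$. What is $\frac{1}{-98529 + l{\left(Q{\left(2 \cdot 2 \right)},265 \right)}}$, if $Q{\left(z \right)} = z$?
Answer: $- \frac{71}{6996089} \approx -1.0149 \cdot 10^{-5}$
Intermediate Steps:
$l{\left(h,E \right)} = \frac{2 E}{-75 + h}$
$\frac{1}{-98529 + l{\left(Q{\left(2 \cdot 2 \right)},265 \right)}} = \frac{1}{-98529 + 2 \cdot 265 \frac{1}{-75 + 2 \cdot 2}} = \frac{1}{-98529 + 2 \cdot 265 \frac{1}{-75 + 4}} = \frac{1}{-98529 + 2 \cdot 265 \frac{1}{-71}} = \frac{1}{-98529 + 2 \cdot 265 \left(- \frac{1}{71}\right)} = \frac{1}{-98529 - \frac{530}{71}} = \frac{1}{- \frac{6996089}{71}} = - \frac{71}{6996089}$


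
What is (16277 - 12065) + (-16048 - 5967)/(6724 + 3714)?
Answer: 2584873/614 ≈ 4209.9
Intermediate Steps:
(16277 - 12065) + (-16048 - 5967)/(6724 + 3714) = 4212 - 22015/10438 = 4212 - 22015*1/10438 = 4212 - 1295/614 = 2584873/614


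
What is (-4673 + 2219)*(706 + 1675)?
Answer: -5842974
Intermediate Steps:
(-4673 + 2219)*(706 + 1675) = -2454*2381 = -5842974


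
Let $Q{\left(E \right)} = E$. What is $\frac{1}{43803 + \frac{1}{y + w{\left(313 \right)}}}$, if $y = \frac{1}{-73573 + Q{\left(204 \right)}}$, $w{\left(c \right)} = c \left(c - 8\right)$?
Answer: $\frac{7004171584}{306803727967321} \approx 2.2829 \cdot 10^{-5}$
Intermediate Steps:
$w{\left(c \right)} = c \left(-8 + c\right)$
$y = - \frac{1}{73369}$ ($y = \frac{1}{-73573 + 204} = \frac{1}{-73369} = - \frac{1}{73369} \approx -1.363 \cdot 10^{-5}$)
$\frac{1}{43803 + \frac{1}{y + w{\left(313 \right)}}} = \frac{1}{43803 + \frac{1}{- \frac{1}{73369} + 313 \left(-8 + 313\right)}} = \frac{1}{43803 + \frac{1}{- \frac{1}{73369} + 313 \cdot 305}} = \frac{1}{43803 + \frac{1}{- \frac{1}{73369} + 95465}} = \frac{1}{43803 + \frac{1}{\frac{7004171584}{73369}}} = \frac{1}{43803 + \frac{73369}{7004171584}} = \frac{1}{\frac{306803727967321}{7004171584}} = \frac{7004171584}{306803727967321}$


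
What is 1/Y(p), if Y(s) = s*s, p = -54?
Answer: 1/2916 ≈ 0.00034294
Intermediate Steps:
Y(s) = s²
1/Y(p) = 1/((-54)²) = 1/2916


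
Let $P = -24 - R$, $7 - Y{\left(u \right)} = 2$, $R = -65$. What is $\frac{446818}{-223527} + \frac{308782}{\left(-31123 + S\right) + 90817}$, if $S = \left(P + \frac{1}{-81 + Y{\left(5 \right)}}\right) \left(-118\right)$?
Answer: $\frac{1691371342166}{465961478349} \approx 3.6299$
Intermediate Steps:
$Y{\left(u \right)} = 5$ ($Y{\left(u \right)} = 7 - 2 = 5$)
$P = 41$ ($P = -24 - -65 = -24 + 65 = 41$)
$S = - \frac{183785}{38}$ ($S = \left(41 + \frac{1}{-81 + 5}\right) \left(-118\right) = \left(41 + \frac{1}{-76}\right) \left(-118\right) = \left(41 - \frac{1}{76}\right) \left(-118\right) = \frac{3115}{76} \left(-118\right) = - \frac{183785}{38} \approx -4836.4$)
$\frac{446818}{-223527} + \frac{308782}{\left(-31123 + S\right) + 90817} = \frac{446818}{-223527} + \frac{308782}{\left(-31123 - \frac{183785}{38}\right) + 90817} = 446818 \left(- \frac{1}{223527}\right) + \frac{308782}{- \frac{1366459}{38} + 90817} = - \frac{446818}{223527} + \frac{308782}{\frac{2084587}{38}} = - \frac{446818}{223527} + 308782 \cdot \frac{38}{2084587} = - \frac{446818}{223527} + \frac{11733716}{2084587} = \frac{1691371342166}{465961478349}$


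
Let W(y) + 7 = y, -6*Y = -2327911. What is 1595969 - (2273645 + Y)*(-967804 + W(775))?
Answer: 7721681357465/3 ≈ 2.5739e+12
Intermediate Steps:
Y = 2327911/6 (Y = -⅙*(-2327911) = 2327911/6 ≈ 3.8799e+5)
W(y) = -7 + y
1595969 - (2273645 + Y)*(-967804 + W(775)) = 1595969 - (2273645 + 2327911/6)*(-967804 + (-7 + 775)) = 1595969 - 15969781*(-967804 + 768)/6 = 1595969 - 15969781*(-967036)/6 = 1595969 - 1*(-7721676569558/3) = 1595969 + 7721676569558/3 = 7721681357465/3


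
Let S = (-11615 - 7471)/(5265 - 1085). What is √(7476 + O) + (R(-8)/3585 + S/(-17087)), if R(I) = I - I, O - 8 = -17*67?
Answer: 9543/35711830 + 3*√705 ≈ 79.656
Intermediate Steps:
S = -9543/2090 (S = -19086/4180 = -19086*1/4180 = -9543/2090 ≈ -4.5660)
O = -1131 (O = 8 - 17*67 = 8 - 1139 = -1131)
R(I) = 0
√(7476 + O) + (R(-8)/3585 + S/(-17087)) = √(7476 - 1131) + (0/3585 - 9543/2090/(-17087)) = √6345 + (0*(1/3585) - 9543/2090*(-1/17087)) = 3*√705 + (0 + 9543/35711830) = 3*√705 + 9543/35711830 = 9543/35711830 + 3*√705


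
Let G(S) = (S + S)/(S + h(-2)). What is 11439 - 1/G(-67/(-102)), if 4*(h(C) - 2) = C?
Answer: 766303/67 ≈ 11437.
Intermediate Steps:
h(C) = 2 + C/4
G(S) = 2*S/(3/2 + S) (G(S) = (S + S)/(S + (2 + (¼)*(-2))) = (2*S)/(S + (2 - ½)) = (2*S)/(S + 3/2) = (2*S)/(3/2 + S) = 2*S/(3/2 + S))
11439 - 1/G(-67/(-102)) = 11439 - 1/(4*(-67/(-102))/(3 + 2*(-67/(-102)))) = 11439 - 1/(4*(-67*(-1/102))/(3 + 2*(-67*(-1/102)))) = 11439 - 1/(4*(67/102)/(3 + 2*(67/102))) = 11439 - 1/(4*(67/102)/(3 + 67/51)) = 11439 - 1/(4*(67/102)/(220/51)) = 11439 - 1/(4*(67/102)*(51/220)) = 11439 - 1/67/110 = 11439 - 1*110/67 = 11439 - 110/67 = 766303/67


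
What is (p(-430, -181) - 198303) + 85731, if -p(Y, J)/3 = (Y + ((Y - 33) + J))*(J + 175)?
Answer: -131904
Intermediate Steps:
p(Y, J) = -3*(175 + J)*(-33 + J + 2*Y) (p(Y, J) = -3*(Y + ((Y - 33) + J))*(J + 175) = -3*(Y + ((-33 + Y) + J))*(175 + J) = -3*(Y + (-33 + J + Y))*(175 + J) = -3*(-33 + J + 2*Y)*(175 + J) = -3*(175 + J)*(-33 + J + 2*Y))
(p(-430, -181) - 198303) + 85731 = ((17325 - 1050*(-430) - 426*(-181) - 3*(-181)² - 6*(-181)*(-430)) - 198303) + 85731 = ((17325 + 451500 + 77106 - 3*32761 - 466980) - 198303) + 85731 = ((17325 + 451500 + 77106 - 98283 - 466980) - 198303) + 85731 = (-19332 - 198303) + 85731 = -217635 + 85731 = -131904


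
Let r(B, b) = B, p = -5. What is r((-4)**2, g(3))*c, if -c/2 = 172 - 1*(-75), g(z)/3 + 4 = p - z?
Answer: -7904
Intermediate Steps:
g(z) = -27 - 3*z (g(z) = -12 + 3*(-5 - z) = -12 + (-15 - 3*z) = -27 - 3*z)
c = -494 (c = -2*(172 - 1*(-75)) = -2*(172 + 75) = -2*247 = -494)
r((-4)**2, g(3))*c = (-4)**2*(-494) = 16*(-494) = -7904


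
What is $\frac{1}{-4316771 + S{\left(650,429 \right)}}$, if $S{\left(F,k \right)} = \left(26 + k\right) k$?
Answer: $- \frac{1}{4121576} \approx -2.4263 \cdot 10^{-7}$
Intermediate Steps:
$S{\left(F,k \right)} = k \left(26 + k\right)$
$\frac{1}{-4316771 + S{\left(650,429 \right)}} = \frac{1}{-4316771 + 429 \left(26 + 429\right)} = \frac{1}{-4316771 + 429 \cdot 455} = \frac{1}{-4316771 + 195195} = \frac{1}{-4121576} = - \frac{1}{4121576}$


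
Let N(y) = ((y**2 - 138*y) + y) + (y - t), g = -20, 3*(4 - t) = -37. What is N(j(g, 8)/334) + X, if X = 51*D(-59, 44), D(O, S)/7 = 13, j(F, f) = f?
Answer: 386659490/83667 ≈ 4621.4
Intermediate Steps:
t = 49/3 (t = 4 - 1/3*(-37) = 4 + 37/3 = 49/3 ≈ 16.333)
D(O, S) = 91 (D(O, S) = 7*13 = 91)
X = 4641 (X = 51*91 = 4641)
N(y) = -49/3 + y**2 - 136*y (N(y) = ((y**2 - 138*y) + y) + (y - 1*49/3) = (y**2 - 137*y) + (y - 49/3) = (y**2 - 137*y) + (-49/3 + y) = -49/3 + y**2 - 136*y)
N(j(g, 8)/334) + X = (-49/3 + (8/334)**2 - 1088/334) + 4641 = (-49/3 + (8*(1/334))**2 - 1088/334) + 4641 = (-49/3 + (4/167)**2 - 136*4/167) + 4641 = (-49/3 + 16/27889 - 544/167) + 4641 = -1639057/83667 + 4641 = 386659490/83667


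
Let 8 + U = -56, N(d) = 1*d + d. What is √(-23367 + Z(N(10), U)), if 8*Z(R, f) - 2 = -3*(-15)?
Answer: I*√373778/4 ≈ 152.84*I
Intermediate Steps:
N(d) = 2*d (N(d) = d + d = 2*d)
U = -64 (U = -8 - 56 = -64)
Z(R, f) = 47/8 (Z(R, f) = ¼ + (-3*(-15))/8 = ¼ + (⅛)*45 = ¼ + 45/8 = 47/8)
√(-23367 + Z(N(10), U)) = √(-23367 + 47/8) = √(-186889/8) = I*√373778/4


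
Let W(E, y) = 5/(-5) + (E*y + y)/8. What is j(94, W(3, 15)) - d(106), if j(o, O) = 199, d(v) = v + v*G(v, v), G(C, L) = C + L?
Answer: -22379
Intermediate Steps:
W(E, y) = -1 + y/8 + E*y/8 (W(E, y) = 5*(-1/5) + (y + E*y)*(1/8) = -1 + (y/8 + E*y/8) = -1 + y/8 + E*y/8)
d(v) = v + 2*v**2 (d(v) = v + v*(v + v) = v + v*(2*v) = v + 2*v**2)
j(94, W(3, 15)) - d(106) = 199 - 106*(1 + 2*106) = 199 - 106*(1 + 212) = 199 - 106*213 = 199 - 1*22578 = 199 - 22578 = -22379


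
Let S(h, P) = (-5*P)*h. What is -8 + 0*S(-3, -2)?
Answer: -8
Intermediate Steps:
S(h, P) = -5*P*h
-8 + 0*S(-3, -2) = -8 + 0*(-5*(-2)*(-3)) = -8 + 0*(-30) = -8 + 0 = -8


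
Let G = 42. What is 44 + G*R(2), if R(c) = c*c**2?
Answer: 380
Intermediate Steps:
R(c) = c**3
44 + G*R(2) = 44 + 42*2**3 = 44 + 42*8 = 44 + 336 = 380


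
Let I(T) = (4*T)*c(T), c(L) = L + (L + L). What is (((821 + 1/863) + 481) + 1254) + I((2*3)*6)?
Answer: 15627205/863 ≈ 18108.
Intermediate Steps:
c(L) = 3*L (c(L) = L + 2*L = 3*L)
I(T) = 12*T² (I(T) = (4*T)*(3*T) = 12*T²)
(((821 + 1/863) + 481) + 1254) + I((2*3)*6) = (((821 + 1/863) + 481) + 1254) + 12*((2*3)*6)² = (((821 + 1/863) + 481) + 1254) + 12*(6*6)² = ((708524/863 + 481) + 1254) + 12*36² = (1123627/863 + 1254) + 12*1296 = 2205829/863 + 15552 = 15627205/863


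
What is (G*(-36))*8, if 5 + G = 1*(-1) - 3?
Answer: 2592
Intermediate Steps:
G = -9 (G = -5 + (1*(-1) - 3) = -5 + (-1 - 3) = -5 - 4 = -9)
(G*(-36))*8 = -9*(-36)*8 = 324*8 = 2592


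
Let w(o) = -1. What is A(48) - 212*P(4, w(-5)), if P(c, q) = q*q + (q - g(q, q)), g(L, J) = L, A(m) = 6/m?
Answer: -1695/8 ≈ -211.88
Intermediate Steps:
P(c, q) = q² (P(c, q) = q*q + (q - q) = q² + 0 = q²)
A(48) - 212*P(4, w(-5)) = 6/48 - 212*(-1)² = 6*(1/48) - 212 = ⅛ - 1*212 = ⅛ - 212 = -1695/8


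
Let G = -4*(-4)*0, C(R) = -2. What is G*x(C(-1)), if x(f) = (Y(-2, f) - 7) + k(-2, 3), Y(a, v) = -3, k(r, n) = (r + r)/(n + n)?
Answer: 0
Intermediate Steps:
k(r, n) = r/n (k(r, n) = (2*r)/((2*n)) = (2*r)*(1/(2*n)) = r/n)
G = 0 (G = 16*0 = 0)
x(f) = -32/3 (x(f) = (-3 - 7) - 2/3 = -10 - 2*⅓ = -10 - ⅔ = -32/3)
G*x(C(-1)) = 0*(-32/3) = 0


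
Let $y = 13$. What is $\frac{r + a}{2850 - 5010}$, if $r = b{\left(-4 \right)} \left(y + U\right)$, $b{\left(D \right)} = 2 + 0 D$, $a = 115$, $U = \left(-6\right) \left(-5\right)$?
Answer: $- \frac{67}{720} \approx -0.093056$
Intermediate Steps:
$U = 30$
$b{\left(D \right)} = 2$ ($b{\left(D \right)} = 2 + 0 = 2$)
$r = 86$ ($r = 2 \left(13 + 30\right) = 2 \cdot 43 = 86$)
$\frac{r + a}{2850 - 5010} = \frac{86 + 115}{2850 - 5010} = \frac{201}{-2160} = 201 \left(- \frac{1}{2160}\right) = - \frac{67}{720}$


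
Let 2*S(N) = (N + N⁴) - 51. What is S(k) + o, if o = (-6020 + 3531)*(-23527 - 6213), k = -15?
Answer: 148096279/2 ≈ 7.4048e+7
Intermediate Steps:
o = 74022860 (o = -2489*(-29740) = 74022860)
S(N) = -51/2 + N/2 + N⁴/2 (S(N) = ((N + N⁴) - 51)/2 = (-51 + N + N⁴)/2 = -51/2 + N/2 + N⁴/2)
S(k) + o = (-51/2 + (½)*(-15) + (½)*(-15)⁴) + 74022860 = (-51/2 - 15/2 + (½)*50625) + 74022860 = (-51/2 - 15/2 + 50625/2) + 74022860 = 50559/2 + 74022860 = 148096279/2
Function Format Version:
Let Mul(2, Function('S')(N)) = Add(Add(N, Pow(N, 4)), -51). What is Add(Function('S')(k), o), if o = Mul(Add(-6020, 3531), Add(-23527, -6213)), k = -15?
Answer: Rational(148096279, 2) ≈ 7.4048e+7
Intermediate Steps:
o = 74022860 (o = Mul(-2489, -29740) = 74022860)
Function('S')(N) = Add(Rational(-51, 2), Mul(Rational(1, 2), N), Mul(Rational(1, 2), Pow(N, 4))) (Function('S')(N) = Mul(Rational(1, 2), Add(Add(N, Pow(N, 4)), -51)) = Mul(Rational(1, 2), Add(-51, N, Pow(N, 4))) = Add(Rational(-51, 2), Mul(Rational(1, 2), N), Mul(Rational(1, 2), Pow(N, 4))))
Add(Function('S')(k), o) = Add(Add(Rational(-51, 2), Mul(Rational(1, 2), -15), Mul(Rational(1, 2), Pow(-15, 4))), 74022860) = Add(Add(Rational(-51, 2), Rational(-15, 2), Mul(Rational(1, 2), 50625)), 74022860) = Add(Add(Rational(-51, 2), Rational(-15, 2), Rational(50625, 2)), 74022860) = Add(Rational(50559, 2), 74022860) = Rational(148096279, 2)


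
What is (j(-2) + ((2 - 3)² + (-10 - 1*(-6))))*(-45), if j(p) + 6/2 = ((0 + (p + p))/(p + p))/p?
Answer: 585/2 ≈ 292.50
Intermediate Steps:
j(p) = -3 + 1/p (j(p) = -3 + ((0 + (p + p))/(p + p))/p = -3 + ((0 + 2*p)/((2*p)))/p = -3 + ((2*p)*(1/(2*p)))/p = -3 + 1/p)
(j(-2) + ((2 - 3)² + (-10 - 1*(-6))))*(-45) = ((-3 + 1/(-2)) + ((2 - 3)² + (-10 - 1*(-6))))*(-45) = ((-3 - ½) + ((-1)² + (-10 + 6)))*(-45) = (-7/2 + (1 - 4))*(-45) = (-7/2 - 3)*(-45) = -13/2*(-45) = 585/2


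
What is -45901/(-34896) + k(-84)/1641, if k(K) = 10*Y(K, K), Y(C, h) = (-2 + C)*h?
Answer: 865403527/19088112 ≈ 45.337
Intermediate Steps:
Y(C, h) = h*(-2 + C)
k(K) = 10*K*(-2 + K) (k(K) = 10*(K*(-2 + K)) = 10*K*(-2 + K))
-45901/(-34896) + k(-84)/1641 = -45901/(-34896) + (10*(-84)*(-2 - 84))/1641 = -45901*(-1/34896) + (10*(-84)*(-86))*(1/1641) = 45901/34896 + 72240*(1/1641) = 45901/34896 + 24080/547 = 865403527/19088112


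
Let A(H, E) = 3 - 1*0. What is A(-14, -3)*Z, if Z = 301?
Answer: 903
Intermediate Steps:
A(H, E) = 3 (A(H, E) = 3 + 0 = 3)
A(-14, -3)*Z = 3*301 = 903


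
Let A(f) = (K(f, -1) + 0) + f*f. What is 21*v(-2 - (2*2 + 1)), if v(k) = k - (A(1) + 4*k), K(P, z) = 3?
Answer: 357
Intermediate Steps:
A(f) = 3 + f² (A(f) = (3 + 0) + f*f = 3 + f²)
v(k) = -4 - 3*k (v(k) = k - ((3 + 1²) + 4*k) = k - ((3 + 1) + 4*k) = k - (4 + 4*k) = k + (-4 - 4*k) = -4 - 3*k)
21*v(-2 - (2*2 + 1)) = 21*(-4 - 3*(-2 - (2*2 + 1))) = 21*(-4 - 3*(-2 - (4 + 1))) = 21*(-4 - 3*(-2 - 1*5)) = 21*(-4 - 3*(-2 - 5)) = 21*(-4 - 3*(-7)) = 21*(-4 + 21) = 21*17 = 357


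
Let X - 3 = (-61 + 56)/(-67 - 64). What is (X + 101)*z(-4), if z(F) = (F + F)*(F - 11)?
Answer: 1635480/131 ≈ 12485.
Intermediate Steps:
X = 398/131 (X = 3 + (-61 + 56)/(-67 - 64) = 3 - 5/(-131) = 3 - 5*(-1/131) = 3 + 5/131 = 398/131 ≈ 3.0382)
z(F) = 2*F*(-11 + F) (z(F) = (2*F)*(-11 + F) = 2*F*(-11 + F))
(X + 101)*z(-4) = (398/131 + 101)*(2*(-4)*(-11 - 4)) = 13629*(2*(-4)*(-15))/131 = (13629/131)*120 = 1635480/131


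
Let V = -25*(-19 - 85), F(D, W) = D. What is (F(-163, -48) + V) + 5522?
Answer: 7959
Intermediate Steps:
V = 2600 (V = -25*(-104) = 2600)
(F(-163, -48) + V) + 5522 = (-163 + 2600) + 5522 = 2437 + 5522 = 7959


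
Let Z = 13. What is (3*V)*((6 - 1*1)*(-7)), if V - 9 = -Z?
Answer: 420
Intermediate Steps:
V = -4 (V = 9 - 1*13 = 9 - 13 = -4)
(3*V)*((6 - 1*1)*(-7)) = (3*(-4))*((6 - 1*1)*(-7)) = -12*(6 - 1)*(-7) = -60*(-7) = -12*(-35) = 420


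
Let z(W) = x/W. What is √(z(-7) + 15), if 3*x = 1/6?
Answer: √26446/42 ≈ 3.8720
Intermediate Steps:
x = 1/18 (x = (⅓)/6 = (⅓)*(⅙) = 1/18 ≈ 0.055556)
z(W) = 1/(18*W)
√(z(-7) + 15) = √((1/18)/(-7) + 15) = √((1/18)*(-⅐) + 15) = √(-1/126 + 15) = √(1889/126) = √26446/42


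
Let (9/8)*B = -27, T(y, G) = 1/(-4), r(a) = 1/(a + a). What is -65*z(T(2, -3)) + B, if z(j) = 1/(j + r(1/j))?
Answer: 448/3 ≈ 149.33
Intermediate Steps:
r(a) = 1/(2*a)
T(y, G) = -1/4
z(j) = 2/(3*j) (z(j) = 1/(j + 1/(2*(1/j))) = 1/(j + j/2) = 1/(3*j/2) = 2/(3*j))
B = -24 (B = (8/9)*(-27) = -24)
-65*z(T(2, -3)) + B = -130/(3*(-1/4)) - 24 = -130*(-4)/3 - 24 = -65*(-8/3) - 24 = 520/3 - 24 = 448/3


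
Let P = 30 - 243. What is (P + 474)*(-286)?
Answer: -74646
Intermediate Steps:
P = -213
(P + 474)*(-286) = (-213 + 474)*(-286) = 261*(-286) = -74646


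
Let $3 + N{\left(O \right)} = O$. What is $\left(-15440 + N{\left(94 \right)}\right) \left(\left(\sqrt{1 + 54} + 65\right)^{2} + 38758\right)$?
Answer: $-660590262 - 1995370 \sqrt{55} \approx -6.7539 \cdot 10^{8}$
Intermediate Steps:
$N{\left(O \right)} = -3 + O$
$\left(-15440 + N{\left(94 \right)}\right) \left(\left(\sqrt{1 + 54} + 65\right)^{2} + 38758\right) = \left(-15440 + \left(-3 + 94\right)\right) \left(\left(\sqrt{1 + 54} + 65\right)^{2} + 38758\right) = \left(-15440 + 91\right) \left(\left(\sqrt{55} + 65\right)^{2} + 38758\right) = - 15349 \left(\left(65 + \sqrt{55}\right)^{2} + 38758\right) = - 15349 \left(38758 + \left(65 + \sqrt{55}\right)^{2}\right) = -594896542 - 15349 \left(65 + \sqrt{55}\right)^{2}$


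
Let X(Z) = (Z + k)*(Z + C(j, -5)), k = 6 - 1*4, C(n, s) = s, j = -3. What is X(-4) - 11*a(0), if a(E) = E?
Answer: 18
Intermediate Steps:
k = 2 (k = 6 - 4 = 2)
X(Z) = (-5 + Z)*(2 + Z) (X(Z) = (Z + 2)*(Z - 5) = (2 + Z)*(-5 + Z) = (-5 + Z)*(2 + Z))
X(-4) - 11*a(0) = (-10 + (-4)² - 3*(-4)) - 11*0 = (-10 + 16 + 12) + 0 = 18 + 0 = 18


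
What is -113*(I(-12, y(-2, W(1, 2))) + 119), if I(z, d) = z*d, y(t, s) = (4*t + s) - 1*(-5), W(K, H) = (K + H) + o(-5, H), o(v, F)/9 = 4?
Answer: 35369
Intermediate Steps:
o(v, F) = 36 (o(v, F) = 9*4 = 36)
W(K, H) = 36 + H + K (W(K, H) = (K + H) + 36 = (H + K) + 36 = 36 + H + K)
y(t, s) = 5 + s + 4*t (y(t, s) = (s + 4*t) + 5 = 5 + s + 4*t)
I(z, d) = d*z
-113*(I(-12, y(-2, W(1, 2))) + 119) = -113*((5 + (36 + 2 + 1) + 4*(-2))*(-12) + 119) = -113*((5 + 39 - 8)*(-12) + 119) = -113*(36*(-12) + 119) = -113*(-432 + 119) = -113*(-313) = 35369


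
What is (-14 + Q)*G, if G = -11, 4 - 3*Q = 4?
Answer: 154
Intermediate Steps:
Q = 0 (Q = 4/3 - ⅓*4 = 4/3 - 4/3 = 0)
(-14 + Q)*G = (-14 + 0)*(-11) = -14*(-11) = 154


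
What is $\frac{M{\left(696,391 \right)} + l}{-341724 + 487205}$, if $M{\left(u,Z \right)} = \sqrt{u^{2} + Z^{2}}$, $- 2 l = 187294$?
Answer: $- \frac{93647}{145481} + \frac{\sqrt{637297}}{145481} \approx -0.63822$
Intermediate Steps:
$l = -93647$ ($l = \left(- \frac{1}{2}\right) 187294 = -93647$)
$M{\left(u,Z \right)} = \sqrt{Z^{2} + u^{2}}$
$\frac{M{\left(696,391 \right)} + l}{-341724 + 487205} = \frac{\sqrt{391^{2} + 696^{2}} - 93647}{-341724 + 487205} = \frac{\sqrt{152881 + 484416} - 93647}{145481} = \left(\sqrt{637297} - 93647\right) \frac{1}{145481} = \left(-93647 + \sqrt{637297}\right) \frac{1}{145481} = - \frac{93647}{145481} + \frac{\sqrt{637297}}{145481}$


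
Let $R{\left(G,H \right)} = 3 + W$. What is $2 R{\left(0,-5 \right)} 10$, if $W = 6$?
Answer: $180$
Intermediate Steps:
$R{\left(G,H \right)} = 9$ ($R{\left(G,H \right)} = 3 + 6 = 9$)
$2 R{\left(0,-5 \right)} 10 = 2 \cdot 9 \cdot 10 = 18 \cdot 10 = 180$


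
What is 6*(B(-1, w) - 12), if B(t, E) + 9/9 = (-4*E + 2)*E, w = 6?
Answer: -870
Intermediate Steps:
B(t, E) = -1 + E*(2 - 4*E) (B(t, E) = -1 + (-4*E + 2)*E = -1 + (2 - 4*E)*E = -1 + E*(2 - 4*E))
6*(B(-1, w) - 12) = 6*((-1 - 4*6**2 + 2*6) - 12) = 6*((-1 - 4*36 + 12) - 12) = 6*((-1 - 144 + 12) - 12) = 6*(-133 - 12) = 6*(-145) = -870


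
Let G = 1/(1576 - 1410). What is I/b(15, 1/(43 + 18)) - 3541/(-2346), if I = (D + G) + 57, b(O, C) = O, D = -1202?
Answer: -12141244/162265 ≈ -74.823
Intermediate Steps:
G = 1/166 ≈ 0.0060241
I = -190069/166 (I = (-1202 + 1/166) + 57 = -199531/166 + 57 = -190069/166 ≈ -1145.0)
I/b(15, 1/(43 + 18)) - 3541/(-2346) = -190069/166/15 - 3541/(-2346) = -190069/166*1/15 - 3541*(-1/2346) = -190069/2490 + 3541/2346 = -12141244/162265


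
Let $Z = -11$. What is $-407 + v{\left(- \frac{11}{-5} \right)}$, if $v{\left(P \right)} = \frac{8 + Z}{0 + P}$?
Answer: $- \frac{4492}{11} \approx -408.36$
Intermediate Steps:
$v{\left(P \right)} = - \frac{3}{P}$ ($v{\left(P \right)} = \frac{8 - 11}{0 + P} = - \frac{3}{P}$)
$-407 + v{\left(- \frac{11}{-5} \right)} = -407 - \frac{3}{\left(-11\right) \frac{1}{-5}} = -407 - \frac{3}{\left(-11\right) \left(- \frac{1}{5}\right)} = -407 - \frac{3}{\frac{11}{5}} = -407 - \frac{15}{11} = - \frac{4492}{11}$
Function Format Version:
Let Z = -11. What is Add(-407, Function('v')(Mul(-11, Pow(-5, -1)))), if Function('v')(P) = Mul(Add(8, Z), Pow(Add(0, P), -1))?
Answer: Rational(-4492, 11) ≈ -408.36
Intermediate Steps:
Function('v')(P) = Mul(-3, Pow(P, -1)) (Function('v')(P) = Mul(Add(8, -11), Pow(Add(0, P), -1)) = Mul(-3, Pow(P, -1)))
Add(-407, Function('v')(Mul(-11, Pow(-5, -1)))) = Add(-407, Mul(-3, Pow(Mul(-11, Pow(-5, -1)), -1))) = Add(-407, Mul(-3, Pow(Mul(-11, Rational(-1, 5)), -1))) = Add(-407, Mul(-3, Pow(Rational(11, 5), -1))) = Add(-407, Mul(-3, Rational(5, 11))) = Add(-407, Rational(-15, 11)) = Rational(-4492, 11)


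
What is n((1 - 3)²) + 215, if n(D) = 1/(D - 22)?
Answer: 3869/18 ≈ 214.94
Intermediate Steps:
n(D) = 1/(-22 + D)
n((1 - 3)²) + 215 = 1/(-22 + (1 - 3)²) + 215 = 1/(-22 + (-2)²) + 215 = 1/(-22 + 4) + 215 = 1/(-18) + 215 = -1/18 + 215 = 3869/18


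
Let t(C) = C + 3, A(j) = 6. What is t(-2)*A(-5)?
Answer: 6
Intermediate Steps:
t(C) = 3 + C
t(-2)*A(-5) = (3 - 2)*6 = 1*6 = 6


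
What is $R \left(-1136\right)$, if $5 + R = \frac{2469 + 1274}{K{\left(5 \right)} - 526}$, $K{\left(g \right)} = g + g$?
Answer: $\frac{1795732}{129} \approx 13920.0$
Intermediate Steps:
$K{\left(g \right)} = 2 g$
$R = - \frac{6323}{516}$ ($R = -5 + \frac{2469 + 1274}{2 \cdot 5 - 526} = -5 + \frac{3743}{10 - 526} = -5 + \frac{3743}{-516} = -5 + 3743 \left(- \frac{1}{516}\right) = -5 - \frac{3743}{516} = - \frac{6323}{516} \approx -12.254$)
$R \left(-1136\right) = \left(- \frac{6323}{516}\right) \left(-1136\right) = \frac{1795732}{129}$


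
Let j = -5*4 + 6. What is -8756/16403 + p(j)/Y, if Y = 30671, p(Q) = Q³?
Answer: -313565108/503096413 ≈ -0.62327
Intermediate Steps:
j = -14 (j = -20 + 6 = -14)
-8756/16403 + p(j)/Y = -8756/16403 + (-14)³/30671 = -8756*1/16403 - 2744*1/30671 = -8756/16403 - 2744/30671 = -313565108/503096413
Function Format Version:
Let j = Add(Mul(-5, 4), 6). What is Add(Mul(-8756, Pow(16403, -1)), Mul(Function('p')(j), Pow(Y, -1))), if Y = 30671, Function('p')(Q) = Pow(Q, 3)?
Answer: Rational(-313565108, 503096413) ≈ -0.62327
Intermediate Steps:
j = -14 (j = Add(-20, 6) = -14)
Add(Mul(-8756, Pow(16403, -1)), Mul(Function('p')(j), Pow(Y, -1))) = Add(Mul(-8756, Pow(16403, -1)), Mul(Pow(-14, 3), Pow(30671, -1))) = Add(Mul(-8756, Rational(1, 16403)), Mul(-2744, Rational(1, 30671))) = Add(Rational(-8756, 16403), Rational(-2744, 30671)) = Rational(-313565108, 503096413)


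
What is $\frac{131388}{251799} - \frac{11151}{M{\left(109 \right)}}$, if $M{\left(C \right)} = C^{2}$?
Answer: $- \frac{415596607}{997207973} \approx -0.41676$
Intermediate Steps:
$\frac{131388}{251799} - \frac{11151}{M{\left(109 \right)}} = \frac{131388}{251799} - \frac{11151}{109^{2}} = 131388 \cdot \frac{1}{251799} - \frac{11151}{11881} = \frac{43796}{83933} - \frac{11151}{11881} = - \frac{415596607}{997207973}$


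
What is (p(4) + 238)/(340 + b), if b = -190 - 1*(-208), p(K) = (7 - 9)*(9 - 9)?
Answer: 119/179 ≈ 0.66480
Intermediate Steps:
p(K) = 0 (p(K) = -2*0 = 0)
b = 18 (b = -190 + 208 = 18)
(p(4) + 238)/(340 + b) = (0 + 238)/(340 + 18) = 238/358 = 238*(1/358) = 119/179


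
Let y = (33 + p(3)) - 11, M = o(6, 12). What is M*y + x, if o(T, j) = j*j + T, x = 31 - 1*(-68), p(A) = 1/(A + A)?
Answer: 3424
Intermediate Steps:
p(A) = 1/(2*A)
x = 99 (x = 31 + 68 = 99)
o(T, j) = T + j**2 (o(T, j) = j**2 + T = T + j**2)
M = 150 (M = 6 + 12**2 = 6 + 144 = 150)
y = 133/6 (y = (33 + (1/2)/3) - 11 = (33 + (1/2)*(1/3)) - 11 = (33 + 1/6) - 11 = 199/6 - 11 = 133/6 ≈ 22.167)
M*y + x = 150*(133/6) + 99 = 3325 + 99 = 3424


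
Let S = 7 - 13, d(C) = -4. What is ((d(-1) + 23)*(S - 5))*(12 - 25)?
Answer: 2717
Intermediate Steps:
S = -6
((d(-1) + 23)*(S - 5))*(12 - 25) = ((-4 + 23)*(-6 - 5))*(12 - 25) = (19*(-11))*(-13) = -209*(-13) = 2717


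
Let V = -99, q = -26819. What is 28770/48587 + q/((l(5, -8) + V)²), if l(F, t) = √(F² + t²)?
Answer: -726681457735/327347777152 - 2655081*√89/47161472 ≈ -2.7510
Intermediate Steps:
28770/48587 + q/((l(5, -8) + V)²) = 28770/48587 - 26819/(√(5² + (-8)²) - 99)² = 28770*(1/48587) - 26819/(√(25 + 64) - 99)² = 4110/6941 - 26819/(√89 - 99)² = 4110/6941 - 26819/(-99 + √89)²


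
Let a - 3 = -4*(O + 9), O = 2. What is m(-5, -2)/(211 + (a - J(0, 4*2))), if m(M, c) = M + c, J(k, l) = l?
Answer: -7/162 ≈ -0.043210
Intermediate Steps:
a = -41 (a = 3 - 4*(2 + 9) = 3 - 4*11 = 3 - 44 = -41)
m(-5, -2)/(211 + (a - J(0, 4*2))) = (-5 - 2)/(211 + (-41 - 4*2)) = -7/(211 + (-41 - 1*8)) = -7/(211 + (-41 - 8)) = -7/(211 - 49) = -7/162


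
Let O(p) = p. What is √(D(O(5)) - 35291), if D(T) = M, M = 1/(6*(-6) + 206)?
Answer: I*√1019909730/170 ≈ 187.86*I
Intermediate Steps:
M = 1/170 (M = 1/(-36 + 206) = 1/170 ≈ 0.0058824)
D(T) = 1/170
√(D(O(5)) - 35291) = √(1/170 - 35291) = √(-5999469/170) = I*√1019909730/170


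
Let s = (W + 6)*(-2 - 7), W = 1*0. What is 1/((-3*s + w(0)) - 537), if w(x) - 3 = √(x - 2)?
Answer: -186/69193 - I*√2/138386 ≈ -0.0026881 - 1.0219e-5*I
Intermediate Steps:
W = 0
w(x) = 3 + √(-2 + x) (w(x) = 3 + √(x - 2) = 3 + √(-2 + x))
s = -54 (s = (0 + 6)*(-2 - 7) = 6*(-9) = -54)
1/((-3*s + w(0)) - 537) = 1/((-3*(-54) + (3 + √(-2 + 0))) - 537) = 1/((162 + (3 + √(-2))) - 537) = 1/((162 + (3 + I*√2)) - 537) = 1/((165 + I*√2) - 537) = 1/(-372 + I*√2)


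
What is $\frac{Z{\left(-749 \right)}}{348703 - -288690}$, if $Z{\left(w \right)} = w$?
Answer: $- \frac{749}{637393} \approx -0.0011751$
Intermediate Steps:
$\frac{Z{\left(-749 \right)}}{348703 - -288690} = - \frac{749}{348703 - -288690} = - \frac{749}{348703 + 288690} = - \frac{749}{637393}$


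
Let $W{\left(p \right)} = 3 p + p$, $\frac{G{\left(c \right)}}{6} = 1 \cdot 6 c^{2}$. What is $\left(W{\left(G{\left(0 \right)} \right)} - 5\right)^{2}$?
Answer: $25$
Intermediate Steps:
$G{\left(c \right)} = 36 c^{2}$ ($G{\left(c \right)} = 6 \cdot 1 \cdot 6 c^{2} = 6 \cdot 6 c^{2} = 36 c^{2}$)
$W{\left(p \right)} = 4 p$
$\left(W{\left(G{\left(0 \right)} \right)} - 5\right)^{2} = \left(4 \cdot 36 \cdot 0^{2} - 5\right)^{2} = \left(4 \cdot 36 \cdot 0 - 5\right)^{2} = \left(4 \cdot 0 - 5\right)^{2} = \left(0 - 5\right)^{2} = \left(-5\right)^{2} = 25$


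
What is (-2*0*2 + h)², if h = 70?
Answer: 4900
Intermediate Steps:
(-2*0*2 + h)² = (-2*0*2 + 70)² = (0*2 + 70)² = (0 + 70)² = 70² = 4900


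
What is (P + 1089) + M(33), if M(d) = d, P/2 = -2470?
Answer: -3818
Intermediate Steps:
P = -4940 (P = 2*(-2470) = -4940)
(P + 1089) + M(33) = (-4940 + 1089) + 33 = -3851 + 33 = -3818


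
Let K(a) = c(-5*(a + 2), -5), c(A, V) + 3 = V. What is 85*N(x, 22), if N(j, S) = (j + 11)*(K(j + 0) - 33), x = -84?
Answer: 254405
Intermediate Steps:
c(A, V) = -3 + V
K(a) = -8 (K(a) = -3 - 5 = -8)
N(j, S) = -451 - 41*j (N(j, S) = (j + 11)*(-8 - 33) = (11 + j)*(-41) = -451 - 41*j)
85*N(x, 22) = 85*(-451 - 41*(-84)) = 85*(-451 + 3444) = 85*2993 = 254405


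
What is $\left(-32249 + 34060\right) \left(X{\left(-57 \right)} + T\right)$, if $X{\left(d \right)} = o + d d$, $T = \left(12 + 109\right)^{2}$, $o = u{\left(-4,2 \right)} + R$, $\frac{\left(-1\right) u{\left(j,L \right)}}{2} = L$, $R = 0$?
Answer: $32391546$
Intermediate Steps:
$u{\left(j,L \right)} = - 2 L$
$o = -4$ ($o = \left(-2\right) 2 + 0 = -4 + 0 = -4$)
$T = 14641$ ($T = 121^{2} = 14641$)
$X{\left(d \right)} = -4 + d^{2}$ ($X{\left(d \right)} = -4 + d d = -4 + d^{2}$)
$\left(-32249 + 34060\right) \left(X{\left(-57 \right)} + T\right) = \left(-32249 + 34060\right) \left(\left(-4 + \left(-57\right)^{2}\right) + 14641\right) = 1811 \left(\left(-4 + 3249\right) + 14641\right) = 1811 \left(3245 + 14641\right) = 1811 \cdot 17886 = 32391546$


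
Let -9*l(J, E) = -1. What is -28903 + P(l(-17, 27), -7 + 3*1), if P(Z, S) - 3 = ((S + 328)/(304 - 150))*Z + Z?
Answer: -20027461/693 ≈ -28900.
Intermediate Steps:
l(J, E) = ⅑ (l(J, E) = -⅑*(-1) = ⅑)
P(Z, S) = 3 + Z + Z*(164/77 + S/154) (P(Z, S) = 3 + (((S + 328)/(304 - 150))*Z + Z) = 3 + (((328 + S)/154)*Z + Z) = 3 + (((328 + S)*(1/154))*Z + Z) = 3 + ((164/77 + S/154)*Z + Z) = 3 + (Z*(164/77 + S/154) + Z) = 3 + (Z + Z*(164/77 + S/154)) = 3 + Z + Z*(164/77 + S/154))
-28903 + P(l(-17, 27), -7 + 3*1) = -28903 + (3 + (241/77)*(⅑) + (1/154)*(-7 + 3*1)*(⅑)) = -28903 + (3 + 241/693 + (1/154)*(-7 + 3)*(⅑)) = -28903 + (3 + 241/693 + (1/154)*(-4)*(⅑)) = -28903 + (3 + 241/693 - 2/693) = -28903 + 2318/693 = -20027461/693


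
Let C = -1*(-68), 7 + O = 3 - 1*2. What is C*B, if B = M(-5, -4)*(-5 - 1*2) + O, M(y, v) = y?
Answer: 1972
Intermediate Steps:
O = -6 (O = -7 + (3 - 1*2) = -7 + (3 - 2) = -7 + 1 = -6)
C = 68
B = 29 (B = -5*(-5 - 1*2) - 6 = -5*(-5 - 2) - 6 = -5*(-7) - 6 = 35 - 6 = 29)
C*B = 68*29 = 1972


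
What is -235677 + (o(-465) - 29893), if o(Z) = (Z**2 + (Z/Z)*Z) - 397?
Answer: -50207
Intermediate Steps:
o(Z) = -397 + Z + Z**2 (o(Z) = (Z**2 + 1*Z) - 397 = (Z**2 + Z) - 397 = (Z + Z**2) - 397 = -397 + Z + Z**2)
-235677 + (o(-465) - 29893) = -235677 + ((-397 - 465 + (-465)**2) - 29893) = -235677 + ((-397 - 465 + 216225) - 29893) = -235677 + (215363 - 29893) = -235677 + 185470 = -50207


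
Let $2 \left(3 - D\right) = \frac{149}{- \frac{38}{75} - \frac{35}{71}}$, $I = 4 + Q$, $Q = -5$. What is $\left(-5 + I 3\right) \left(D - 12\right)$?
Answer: $- \frac{2790444}{5323} \approx -524.22$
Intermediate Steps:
$I = -1$ ($I = 4 - 5 = -1$)
$D = \frac{825363}{10646}$ ($D = 3 - \frac{149 \frac{1}{- \frac{38}{75} - \frac{35}{71}}}{2} = 3 - \frac{149 \frac{1}{- \frac{5323}{5325}}}{2} = 3 - \frac{149 \left(- \frac{5325}{5323}\right)}{2} = 3 - - \frac{793425}{10646} = 3 + \frac{793425}{10646} = \frac{825363}{10646} \approx 77.528$)
$\left(-5 + I 3\right) \left(D - 12\right) = \left(-5 - 3\right) \left(\frac{825363}{10646} - 12\right) = \left(-5 - 3\right) \frac{697611}{10646} = \left(-8\right) \frac{697611}{10646} = - \frac{2790444}{5323}$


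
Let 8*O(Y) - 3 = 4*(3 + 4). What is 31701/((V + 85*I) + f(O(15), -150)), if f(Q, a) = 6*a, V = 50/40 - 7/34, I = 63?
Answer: 2155668/303011 ≈ 7.1142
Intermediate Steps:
V = 71/68 (V = 50*(1/40) - 7*1/34 = 5/4 - 7/34 = 71/68 ≈ 1.0441)
O(Y) = 31/8 (O(Y) = 3/8 + (4*(3 + 4))/8 = 3/8 + (4*7)/8 = 3/8 + (1/8)*28 = 3/8 + 7/2 = 31/8)
31701/((V + 85*I) + f(O(15), -150)) = 31701/((71/68 + 85*63) + 6*(-150)) = 31701/((71/68 + 5355) - 900) = 31701/(364211/68 - 900) = 31701/(303011/68) = 31701*(68/303011) = 2155668/303011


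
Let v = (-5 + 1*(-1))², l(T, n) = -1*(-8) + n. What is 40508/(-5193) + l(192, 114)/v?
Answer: -5091/1154 ≈ -4.4116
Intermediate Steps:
l(T, n) = 8 + n
v = 36 (v = (-5 - 1)² = (-6)² = 36)
40508/(-5193) + l(192, 114)/v = 40508/(-5193) + (8 + 114)/36 = 40508*(-1/5193) + 122*(1/36) = -40508/5193 + 61/18 = -5091/1154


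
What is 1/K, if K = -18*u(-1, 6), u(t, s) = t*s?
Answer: 1/108 ≈ 0.0092593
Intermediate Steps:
u(t, s) = s*t
K = 108 (K = -108*(-1) = -18*(-6) = 108)
1/K = 1/108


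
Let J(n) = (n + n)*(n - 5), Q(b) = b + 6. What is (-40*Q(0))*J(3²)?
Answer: -17280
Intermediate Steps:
Q(b) = 6 + b
J(n) = 2*n*(-5 + n) (J(n) = (2*n)*(-5 + n) = 2*n*(-5 + n))
(-40*Q(0))*J(3²) = (-40*(6 + 0))*(2*3²*(-5 + 3²)) = (-40*6)*(2*9*(-5 + 9)) = -480*9*4 = -240*72 = -17280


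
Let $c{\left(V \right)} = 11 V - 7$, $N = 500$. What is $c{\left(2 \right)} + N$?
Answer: $515$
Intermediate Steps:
$c{\left(V \right)} = -7 + 11 V$
$c{\left(2 \right)} + N = \left(-7 + 11 \cdot 2\right) + 500 = \left(-7 + 22\right) + 500 = 15 + 500 = 515$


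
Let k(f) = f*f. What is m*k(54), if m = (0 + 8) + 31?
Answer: 113724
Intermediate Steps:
m = 39 (m = 8 + 31 = 39)
k(f) = f**2
m*k(54) = 39*54**2 = 39*2916 = 113724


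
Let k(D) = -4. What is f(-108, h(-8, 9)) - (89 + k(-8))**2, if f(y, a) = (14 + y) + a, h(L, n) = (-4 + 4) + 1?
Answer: -7318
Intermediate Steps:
h(L, n) = 1 (h(L, n) = 0 + 1 = 1)
f(y, a) = 14 + a + y
f(-108, h(-8, 9)) - (89 + k(-8))**2 = (14 + 1 - 108) - (89 - 4)**2 = -93 - 1*85**2 = -93 - 1*7225 = -93 - 7225 = -7318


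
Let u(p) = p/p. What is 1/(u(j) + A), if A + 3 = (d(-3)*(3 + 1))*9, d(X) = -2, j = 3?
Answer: -1/74 ≈ -0.013514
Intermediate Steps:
u(p) = 1
A = -75 (A = -3 - 2*(3 + 1)*9 = -3 - 2*4*9 = -3 - 8*9 = -3 - 72 = -75)
1/(u(j) + A) = 1/(1 - 75) = 1/(-74) = -1/74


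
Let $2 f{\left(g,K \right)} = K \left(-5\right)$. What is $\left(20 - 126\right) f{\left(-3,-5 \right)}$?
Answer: $-1325$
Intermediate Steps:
$f{\left(g,K \right)} = - \frac{5 K}{2}$ ($f{\left(g,K \right)} = \frac{K \left(-5\right)}{2} = \frac{\left(-5\right) K}{2} = - \frac{5 K}{2}$)
$\left(20 - 126\right) f{\left(-3,-5 \right)} = \left(20 - 126\right) \left(\left(- \frac{5}{2}\right) \left(-5\right)\right) = \left(-106\right) \frac{25}{2} = -1325$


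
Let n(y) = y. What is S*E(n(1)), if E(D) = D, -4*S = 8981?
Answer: -8981/4 ≈ -2245.3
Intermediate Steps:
S = -8981/4 (S = -¼*8981 = -8981/4 ≈ -2245.3)
S*E(n(1)) = -8981/4*1 = -8981/4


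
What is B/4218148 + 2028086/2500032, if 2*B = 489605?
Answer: 39511987019/45454762848 ≈ 0.86926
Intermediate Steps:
B = 489605/2 (B = (1/2)*489605 = 489605/2 ≈ 2.4480e+5)
B/4218148 + 2028086/2500032 = (489605/2)/4218148 + 2028086/2500032 = (489605/2)*(1/4218148) + 2028086*(1/2500032) = 489605/8436296 + 34967/43104 = 39511987019/45454762848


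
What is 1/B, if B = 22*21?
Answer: 1/462 ≈ 0.0021645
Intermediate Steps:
B = 462
1/B = 1/462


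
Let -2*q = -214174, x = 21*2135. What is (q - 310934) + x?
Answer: -159012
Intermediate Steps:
x = 44835
q = 107087 (q = -½*(-214174) = 107087)
(q - 310934) + x = (107087 - 310934) + 44835 = -203847 + 44835 = -159012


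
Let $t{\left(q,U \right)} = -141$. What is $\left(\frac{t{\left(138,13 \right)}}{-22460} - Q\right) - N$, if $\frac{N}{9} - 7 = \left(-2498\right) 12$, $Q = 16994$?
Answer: $\frac{5676248561}{22460} \approx 2.5273 \cdot 10^{5}$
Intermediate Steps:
$N = -269721$ ($N = 63 + 9 \left(\left(-2498\right) 12\right) = 63 + 9 \left(-29976\right) = 63 - 269784 = -269721$)
$\left(\frac{t{\left(138,13 \right)}}{-22460} - Q\right) - N = \left(- \frac{141}{-22460} - 16994\right) - -269721 = \left(\left(-141\right) \left(- \frac{1}{22460}\right) - 16994\right) + 269721 = \left(\frac{141}{22460} - 16994\right) + 269721 = - \frac{381685099}{22460} + 269721 = \frac{5676248561}{22460}$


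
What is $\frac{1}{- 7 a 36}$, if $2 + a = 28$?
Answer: $- \frac{1}{6552} \approx -0.00015263$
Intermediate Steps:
$a = 26$ ($a = -2 + 28 = 26$)
$\frac{1}{- 7 a 36} = \frac{1}{\left(-7\right) 26 \cdot 36} = \frac{1}{\left(-182\right) 36} = \frac{1}{-6552} = - \frac{1}{6552}$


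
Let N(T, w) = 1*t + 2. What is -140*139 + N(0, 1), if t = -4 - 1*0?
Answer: -19462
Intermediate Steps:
t = -4 (t = -4 + 0 = -4)
N(T, w) = -2 (N(T, w) = 1*(-4) + 2 = -4 + 2 = -2)
-140*139 + N(0, 1) = -140*139 - 2 = -19460 - 2 = -19462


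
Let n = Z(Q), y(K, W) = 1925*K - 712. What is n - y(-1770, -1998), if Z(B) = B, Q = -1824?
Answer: 3406138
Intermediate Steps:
y(K, W) = -712 + 1925*K
n = -1824
n - y(-1770, -1998) = -1824 - (-712 + 1925*(-1770)) = -1824 - (-712 - 3407250) = -1824 - 1*(-3407962) = -1824 + 3407962 = 3406138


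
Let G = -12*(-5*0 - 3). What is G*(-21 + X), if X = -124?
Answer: -5220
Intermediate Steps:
G = 36 (G = -12*(0 - 3) = -12*(-3) = 36)
G*(-21 + X) = 36*(-21 - 124) = 36*(-145) = -5220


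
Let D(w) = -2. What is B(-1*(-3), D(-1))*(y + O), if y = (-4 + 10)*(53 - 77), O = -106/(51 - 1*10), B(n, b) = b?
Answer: 12020/41 ≈ 293.17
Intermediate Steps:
O = -106/41 (O = -106/(51 - 10) = -106/41 ≈ -2.5854)
y = -144 (y = 6*(-24) = -144)
B(-1*(-3), D(-1))*(y + O) = -2*(-144 - 106/41) = -2*(-6010/41) = 12020/41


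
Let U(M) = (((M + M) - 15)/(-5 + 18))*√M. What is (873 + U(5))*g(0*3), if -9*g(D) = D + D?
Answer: 0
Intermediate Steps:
g(D) = -2*D/9 (g(D) = -(D + D)/9 = -2*D/9)
U(M) = √M*(-15/13 + 2*M/13) (U(M) = ((2*M - 15)/13)*√M = ((-15 + 2*M)*(1/13))*√M = (-15/13 + 2*M/13)*√M = √M*(-15/13 + 2*M/13))
(873 + U(5))*g(0*3) = (873 + √5*(-15 + 2*5)/13)*(-0*3) = (873 + √5*(-15 + 10)/13)*(-2/9*0) = (873 + (1/13)*√5*(-5))*0 = (873 - 5*√5/13)*0 = 0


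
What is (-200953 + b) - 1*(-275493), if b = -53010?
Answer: 21530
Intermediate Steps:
(-200953 + b) - 1*(-275493) = (-200953 - 53010) - 1*(-275493) = -253963 + 275493 = 21530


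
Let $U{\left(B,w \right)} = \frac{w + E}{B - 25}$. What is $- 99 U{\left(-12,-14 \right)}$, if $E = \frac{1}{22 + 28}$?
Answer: $- \frac{69201}{1850} \approx -37.406$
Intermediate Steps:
$E = \frac{1}{50} \approx 0.02$
$U{\left(B,w \right)} = \frac{\frac{1}{50} + w}{-25 + B}$ ($U{\left(B,w \right)} = \frac{w + \frac{1}{50}}{B - 25} = \frac{\frac{1}{50} + w}{-25 + B}$)
$- 99 U{\left(-12,-14 \right)} = - 99 \frac{\frac{1}{50} - 14}{-25 - 12} = - 99 \frac{1}{-37} \left(- \frac{699}{50}\right) = - 99 \left(\left(- \frac{1}{37}\right) \left(- \frac{699}{50}\right)\right) = \left(-99\right) \frac{699}{1850} = - \frac{69201}{1850}$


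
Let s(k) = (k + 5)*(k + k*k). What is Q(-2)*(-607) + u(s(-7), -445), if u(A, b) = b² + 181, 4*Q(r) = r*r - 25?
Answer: 805571/4 ≈ 2.0139e+5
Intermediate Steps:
Q(r) = -25/4 + r²/4 (Q(r) = (r*r - 25)/4 = (r² - 25)/4 = (-25 + r²)/4 = -25/4 + r²/4)
s(k) = (5 + k)*(k + k²)
u(A, b) = 181 + b²
Q(-2)*(-607) + u(s(-7), -445) = (-25/4 + (¼)*(-2)²)*(-607) + (181 + (-445)²) = (-25/4 + (¼)*4)*(-607) + (181 + 198025) = (-25/4 + 1)*(-607) + 198206 = -21/4*(-607) + 198206 = 12747/4 + 198206 = 805571/4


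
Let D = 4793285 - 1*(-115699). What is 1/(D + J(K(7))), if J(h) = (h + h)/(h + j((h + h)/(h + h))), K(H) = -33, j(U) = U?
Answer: 16/78543777 ≈ 2.0371e-7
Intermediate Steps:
J(h) = 2*h/(1 + h) (J(h) = (h + h)/(h + (h + h)/(h + h)) = (2*h)/(h + (2*h)/((2*h))) = (2*h)/(h + (2*h)*(1/(2*h))) = (2*h)/(h + 1) = (2*h)/(1 + h) = 2*h/(1 + h))
D = 4908984 (D = 4793285 + 115699 = 4908984)
1/(D + J(K(7))) = 1/(4908984 + 2*(-33)/(1 - 33)) = 1/(4908984 + 2*(-33)/(-32)) = 1/(4908984 + 2*(-33)*(-1/32)) = 1/(4908984 + 33/16) = 1/(78543777/16) = 16/78543777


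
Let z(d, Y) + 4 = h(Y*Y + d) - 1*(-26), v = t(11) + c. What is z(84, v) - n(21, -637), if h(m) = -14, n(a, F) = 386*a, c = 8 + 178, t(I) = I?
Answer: -8098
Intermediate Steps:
c = 186
v = 197 (v = 11 + 186 = 197)
z(d, Y) = 8 (z(d, Y) = -4 + (-14 - 1*(-26)) = -4 + (-14 + 26) = -4 + 12 = 8)
z(84, v) - n(21, -637) = 8 - 386*21 = 8 - 1*8106 = 8 - 8106 = -8098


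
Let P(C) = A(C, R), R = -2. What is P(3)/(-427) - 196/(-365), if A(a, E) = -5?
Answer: 85517/155855 ≈ 0.54870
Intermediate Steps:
P(C) = -5
P(3)/(-427) - 196/(-365) = -5/(-427) - 196/(-365) = -5*(-1/427) - 196*(-1/365) = 5/427 + 196/365 = 85517/155855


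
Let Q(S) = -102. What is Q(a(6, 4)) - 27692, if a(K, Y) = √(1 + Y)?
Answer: -27794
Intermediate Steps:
Q(a(6, 4)) - 27692 = -102 - 27692 = -27794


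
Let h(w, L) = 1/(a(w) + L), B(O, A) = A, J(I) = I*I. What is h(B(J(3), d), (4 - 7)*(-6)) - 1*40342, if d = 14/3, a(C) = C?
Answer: -2743253/68 ≈ -40342.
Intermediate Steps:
d = 14/3 (d = 14*(⅓) = 14/3 ≈ 4.6667)
J(I) = I²
h(w, L) = 1/(L + w) (h(w, L) = 1/(w + L) = 1/(L + w))
h(B(J(3), d), (4 - 7)*(-6)) - 1*40342 = 1/((4 - 7)*(-6) + 14/3) - 1*40342 = 1/(-3*(-6) + 14/3) - 40342 = 1/(18 + 14/3) - 40342 = 1/(68/3) - 40342 = 3/68 - 40342 = -2743253/68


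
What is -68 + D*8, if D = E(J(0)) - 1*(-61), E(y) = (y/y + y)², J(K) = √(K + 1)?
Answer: 452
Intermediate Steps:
J(K) = √(1 + K)
E(y) = (1 + y)²
D = 65 (D = (1 + √(1 + 0))² - 1*(-61) = (1 + √1)² + 61 = (1 + 1)² + 61 = 2² + 61 = 4 + 61 = 65)
-68 + D*8 = -68 + 65*8 = -68 + 520 = 452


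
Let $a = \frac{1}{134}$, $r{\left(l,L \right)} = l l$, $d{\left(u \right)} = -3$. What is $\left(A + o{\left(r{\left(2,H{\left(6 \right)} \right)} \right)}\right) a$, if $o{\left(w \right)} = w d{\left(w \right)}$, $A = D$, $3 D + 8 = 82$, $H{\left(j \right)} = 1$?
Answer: $\frac{19}{201} \approx 0.094527$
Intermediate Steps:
$r{\left(l,L \right)} = l^{2}$
$D = \frac{74}{3}$ ($D = - \frac{8}{3} + \frac{1}{3} \cdot 82 = - \frac{8}{3} + \frac{82}{3} = \frac{74}{3} \approx 24.667$)
$A = \frac{74}{3} \approx 24.667$
$o{\left(w \right)} = - 3 w$ ($o{\left(w \right)} = w \left(-3\right) = - 3 w$)
$a = \frac{1}{134} \approx 0.0074627$
$\left(A + o{\left(r{\left(2,H{\left(6 \right)} \right)} \right)}\right) a = \left(\frac{74}{3} - 3 \cdot 2^{2}\right) \frac{1}{134} = \left(\frac{74}{3} - 12\right) \frac{1}{134} = \frac{38}{3} \cdot \frac{1}{134} = \frac{19}{201}$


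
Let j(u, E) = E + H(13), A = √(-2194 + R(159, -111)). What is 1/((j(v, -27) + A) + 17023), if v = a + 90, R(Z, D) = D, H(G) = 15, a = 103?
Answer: 17011/289376426 - I*√2305/289376426 ≈ 5.8785e-5 - 1.6591e-7*I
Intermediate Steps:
v = 193 (v = 103 + 90 = 193)
A = I*√2305 (A = √(-2194 - 111) = √(-2305) = I*√2305 ≈ 48.01*I)
j(u, E) = 15 + E (j(u, E) = E + 15 = 15 + E)
1/((j(v, -27) + A) + 17023) = 1/(((15 - 27) + I*√2305) + 17023) = 1/((-12 + I*√2305) + 17023) = 1/(17011 + I*√2305)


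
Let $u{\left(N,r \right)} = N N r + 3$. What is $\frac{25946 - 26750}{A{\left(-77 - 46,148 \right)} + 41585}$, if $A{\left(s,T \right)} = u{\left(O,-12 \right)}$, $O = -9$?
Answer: $- \frac{201}{10154} \approx -0.019795$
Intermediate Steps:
$u{\left(N,r \right)} = 3 + r N^{2}$ ($u{\left(N,r \right)} = r N^{2} + 3 = 3 + r N^{2}$)
$A{\left(s,T \right)} = -969$ ($A{\left(s,T \right)} = 3 - 12 \left(-9\right)^{2} = 3 - 972 = -969$)
$\frac{25946 - 26750}{A{\left(-77 - 46,148 \right)} + 41585} = \frac{25946 - 26750}{-969 + 41585} = - \frac{804}{40616} = \left(-804\right) \frac{1}{40616} = - \frac{201}{10154}$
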